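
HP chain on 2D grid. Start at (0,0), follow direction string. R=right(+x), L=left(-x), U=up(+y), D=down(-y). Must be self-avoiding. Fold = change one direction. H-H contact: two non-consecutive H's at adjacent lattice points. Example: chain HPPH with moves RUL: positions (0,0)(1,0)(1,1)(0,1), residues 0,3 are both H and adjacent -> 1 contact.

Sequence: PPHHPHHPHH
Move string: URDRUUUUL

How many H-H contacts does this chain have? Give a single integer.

Answer: 1

Derivation:
Positions: [(0, 0), (0, 1), (1, 1), (1, 0), (2, 0), (2, 1), (2, 2), (2, 3), (2, 4), (1, 4)]
H-H contact: residue 2 @(1,1) - residue 5 @(2, 1)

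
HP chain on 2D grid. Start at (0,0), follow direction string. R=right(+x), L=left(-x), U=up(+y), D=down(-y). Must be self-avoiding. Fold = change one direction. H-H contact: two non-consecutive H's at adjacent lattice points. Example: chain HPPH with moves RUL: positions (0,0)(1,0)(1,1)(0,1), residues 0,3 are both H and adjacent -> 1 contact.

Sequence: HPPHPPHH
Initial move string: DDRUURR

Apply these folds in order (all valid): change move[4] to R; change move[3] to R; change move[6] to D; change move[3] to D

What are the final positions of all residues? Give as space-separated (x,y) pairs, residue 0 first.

Answer: (0,0) (0,-1) (0,-2) (1,-2) (1,-3) (2,-3) (3,-3) (3,-4)

Derivation:
Initial moves: DDRUURR
Fold: move[4]->R => DDRURRR (positions: [(0, 0), (0, -1), (0, -2), (1, -2), (1, -1), (2, -1), (3, -1), (4, -1)])
Fold: move[3]->R => DDRRRRR (positions: [(0, 0), (0, -1), (0, -2), (1, -2), (2, -2), (3, -2), (4, -2), (5, -2)])
Fold: move[6]->D => DDRRRRD (positions: [(0, 0), (0, -1), (0, -2), (1, -2), (2, -2), (3, -2), (4, -2), (4, -3)])
Fold: move[3]->D => DDRDRRD (positions: [(0, 0), (0, -1), (0, -2), (1, -2), (1, -3), (2, -3), (3, -3), (3, -4)])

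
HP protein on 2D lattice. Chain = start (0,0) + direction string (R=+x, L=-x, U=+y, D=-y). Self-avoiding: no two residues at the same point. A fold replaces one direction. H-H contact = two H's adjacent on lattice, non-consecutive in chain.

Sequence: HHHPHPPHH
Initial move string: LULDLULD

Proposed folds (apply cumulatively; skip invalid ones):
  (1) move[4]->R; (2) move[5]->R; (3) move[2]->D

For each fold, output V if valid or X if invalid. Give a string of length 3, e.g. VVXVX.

Answer: XXX

Derivation:
Initial: LULDLULD -> [(0, 0), (-1, 0), (-1, 1), (-2, 1), (-2, 0), (-3, 0), (-3, 1), (-4, 1), (-4, 0)]
Fold 1: move[4]->R => LULDRULD INVALID (collision), skipped
Fold 2: move[5]->R => LULDLRLD INVALID (collision), skipped
Fold 3: move[2]->D => LUDDLULD INVALID (collision), skipped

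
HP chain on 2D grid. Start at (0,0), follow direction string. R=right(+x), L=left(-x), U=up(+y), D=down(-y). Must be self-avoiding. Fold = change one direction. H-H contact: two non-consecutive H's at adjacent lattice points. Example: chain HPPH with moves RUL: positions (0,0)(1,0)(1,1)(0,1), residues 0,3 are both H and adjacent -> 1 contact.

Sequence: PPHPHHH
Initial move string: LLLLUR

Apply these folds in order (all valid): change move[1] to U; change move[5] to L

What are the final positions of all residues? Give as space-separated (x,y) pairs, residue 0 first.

Initial moves: LLLLUR
Fold: move[1]->U => LULLUR (positions: [(0, 0), (-1, 0), (-1, 1), (-2, 1), (-3, 1), (-3, 2), (-2, 2)])
Fold: move[5]->L => LULLUL (positions: [(0, 0), (-1, 0), (-1, 1), (-2, 1), (-3, 1), (-3, 2), (-4, 2)])

Answer: (0,0) (-1,0) (-1,1) (-2,1) (-3,1) (-3,2) (-4,2)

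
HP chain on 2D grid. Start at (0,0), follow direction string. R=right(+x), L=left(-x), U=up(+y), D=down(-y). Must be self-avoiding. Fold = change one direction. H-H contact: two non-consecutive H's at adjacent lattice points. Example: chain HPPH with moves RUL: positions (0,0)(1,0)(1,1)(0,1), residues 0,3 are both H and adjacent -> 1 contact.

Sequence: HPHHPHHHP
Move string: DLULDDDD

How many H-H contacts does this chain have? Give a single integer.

Answer: 2

Derivation:
Positions: [(0, 0), (0, -1), (-1, -1), (-1, 0), (-2, 0), (-2, -1), (-2, -2), (-2, -3), (-2, -4)]
H-H contact: residue 0 @(0,0) - residue 3 @(-1, 0)
H-H contact: residue 2 @(-1,-1) - residue 5 @(-2, -1)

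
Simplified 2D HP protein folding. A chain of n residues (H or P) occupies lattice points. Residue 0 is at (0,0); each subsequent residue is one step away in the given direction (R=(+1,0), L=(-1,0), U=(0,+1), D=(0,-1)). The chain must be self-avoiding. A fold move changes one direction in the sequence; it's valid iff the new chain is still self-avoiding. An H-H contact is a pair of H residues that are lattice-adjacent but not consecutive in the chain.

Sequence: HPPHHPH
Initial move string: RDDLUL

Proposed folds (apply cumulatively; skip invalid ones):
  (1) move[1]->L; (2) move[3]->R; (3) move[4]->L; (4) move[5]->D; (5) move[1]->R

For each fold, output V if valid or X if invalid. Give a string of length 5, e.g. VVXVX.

Answer: XXVVV

Derivation:
Initial: RDDLUL -> [(0, 0), (1, 0), (1, -1), (1, -2), (0, -2), (0, -1), (-1, -1)]
Fold 1: move[1]->L => RLDLUL INVALID (collision), skipped
Fold 2: move[3]->R => RDDRUL INVALID (collision), skipped
Fold 3: move[4]->L => RDDLLL VALID
Fold 4: move[5]->D => RDDLLD VALID
Fold 5: move[1]->R => RRDLLD VALID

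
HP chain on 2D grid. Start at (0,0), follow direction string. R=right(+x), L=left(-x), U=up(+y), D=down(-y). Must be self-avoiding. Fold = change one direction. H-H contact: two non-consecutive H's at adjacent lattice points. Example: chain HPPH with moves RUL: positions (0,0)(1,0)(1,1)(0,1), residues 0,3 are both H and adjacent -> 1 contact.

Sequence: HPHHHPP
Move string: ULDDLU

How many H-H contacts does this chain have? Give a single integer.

Positions: [(0, 0), (0, 1), (-1, 1), (-1, 0), (-1, -1), (-2, -1), (-2, 0)]
H-H contact: residue 0 @(0,0) - residue 3 @(-1, 0)

Answer: 1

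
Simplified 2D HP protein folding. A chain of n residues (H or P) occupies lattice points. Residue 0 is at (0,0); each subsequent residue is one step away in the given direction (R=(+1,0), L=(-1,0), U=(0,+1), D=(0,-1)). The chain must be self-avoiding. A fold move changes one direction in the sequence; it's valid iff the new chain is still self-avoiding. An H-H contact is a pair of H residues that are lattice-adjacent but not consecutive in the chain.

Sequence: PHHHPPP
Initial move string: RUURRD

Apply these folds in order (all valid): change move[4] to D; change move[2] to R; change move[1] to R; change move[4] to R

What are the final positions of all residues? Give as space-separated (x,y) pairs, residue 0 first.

Answer: (0,0) (1,0) (2,0) (3,0) (4,0) (5,0) (5,-1)

Derivation:
Initial moves: RUURRD
Fold: move[4]->D => RUURDD (positions: [(0, 0), (1, 0), (1, 1), (1, 2), (2, 2), (2, 1), (2, 0)])
Fold: move[2]->R => RURRDD (positions: [(0, 0), (1, 0), (1, 1), (2, 1), (3, 1), (3, 0), (3, -1)])
Fold: move[1]->R => RRRRDD (positions: [(0, 0), (1, 0), (2, 0), (3, 0), (4, 0), (4, -1), (4, -2)])
Fold: move[4]->R => RRRRRD (positions: [(0, 0), (1, 0), (2, 0), (3, 0), (4, 0), (5, 0), (5, -1)])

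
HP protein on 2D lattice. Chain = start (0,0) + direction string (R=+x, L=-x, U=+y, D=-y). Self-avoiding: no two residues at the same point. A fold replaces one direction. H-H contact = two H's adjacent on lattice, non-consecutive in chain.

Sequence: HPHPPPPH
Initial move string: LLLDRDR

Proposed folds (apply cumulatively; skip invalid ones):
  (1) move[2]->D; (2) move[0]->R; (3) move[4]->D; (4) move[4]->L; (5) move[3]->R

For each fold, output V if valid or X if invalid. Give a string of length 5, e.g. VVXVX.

Initial: LLLDRDR -> [(0, 0), (-1, 0), (-2, 0), (-3, 0), (-3, -1), (-2, -1), (-2, -2), (-1, -2)]
Fold 1: move[2]->D => LLDDRDR VALID
Fold 2: move[0]->R => RLDDRDR INVALID (collision), skipped
Fold 3: move[4]->D => LLDDDDR VALID
Fold 4: move[4]->L => LLDDLDR VALID
Fold 5: move[3]->R => LLDRLDR INVALID (collision), skipped

Answer: VXVVX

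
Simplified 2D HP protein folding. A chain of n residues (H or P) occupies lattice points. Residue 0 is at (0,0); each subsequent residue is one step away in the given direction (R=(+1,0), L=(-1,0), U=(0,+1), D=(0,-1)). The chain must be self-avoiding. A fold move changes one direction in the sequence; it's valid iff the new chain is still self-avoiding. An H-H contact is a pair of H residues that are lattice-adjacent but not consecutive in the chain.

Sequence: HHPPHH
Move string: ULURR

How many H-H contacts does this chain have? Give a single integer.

Positions: [(0, 0), (0, 1), (-1, 1), (-1, 2), (0, 2), (1, 2)]
H-H contact: residue 1 @(0,1) - residue 4 @(0, 2)

Answer: 1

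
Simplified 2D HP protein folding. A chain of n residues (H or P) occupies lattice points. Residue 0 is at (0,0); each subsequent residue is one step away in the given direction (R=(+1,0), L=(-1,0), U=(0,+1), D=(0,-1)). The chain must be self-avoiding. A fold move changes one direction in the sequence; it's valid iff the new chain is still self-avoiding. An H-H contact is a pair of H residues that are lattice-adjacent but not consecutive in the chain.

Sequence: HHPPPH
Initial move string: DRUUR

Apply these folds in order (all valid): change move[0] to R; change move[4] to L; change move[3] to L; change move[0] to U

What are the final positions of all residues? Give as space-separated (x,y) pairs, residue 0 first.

Initial moves: DRUUR
Fold: move[0]->R => RRUUR (positions: [(0, 0), (1, 0), (2, 0), (2, 1), (2, 2), (3, 2)])
Fold: move[4]->L => RRUUL (positions: [(0, 0), (1, 0), (2, 0), (2, 1), (2, 2), (1, 2)])
Fold: move[3]->L => RRULL (positions: [(0, 0), (1, 0), (2, 0), (2, 1), (1, 1), (0, 1)])
Fold: move[0]->U => URULL (positions: [(0, 0), (0, 1), (1, 1), (1, 2), (0, 2), (-1, 2)])

Answer: (0,0) (0,1) (1,1) (1,2) (0,2) (-1,2)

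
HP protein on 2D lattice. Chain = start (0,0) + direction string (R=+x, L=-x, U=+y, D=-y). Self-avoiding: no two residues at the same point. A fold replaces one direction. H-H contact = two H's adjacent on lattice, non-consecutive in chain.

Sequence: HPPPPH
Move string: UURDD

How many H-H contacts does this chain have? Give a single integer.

Positions: [(0, 0), (0, 1), (0, 2), (1, 2), (1, 1), (1, 0)]
H-H contact: residue 0 @(0,0) - residue 5 @(1, 0)

Answer: 1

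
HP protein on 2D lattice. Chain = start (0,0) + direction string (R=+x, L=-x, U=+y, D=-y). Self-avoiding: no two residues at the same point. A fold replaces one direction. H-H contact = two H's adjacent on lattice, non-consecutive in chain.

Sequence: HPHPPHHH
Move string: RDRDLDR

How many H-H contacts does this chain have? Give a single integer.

Answer: 1

Derivation:
Positions: [(0, 0), (1, 0), (1, -1), (2, -1), (2, -2), (1, -2), (1, -3), (2, -3)]
H-H contact: residue 2 @(1,-1) - residue 5 @(1, -2)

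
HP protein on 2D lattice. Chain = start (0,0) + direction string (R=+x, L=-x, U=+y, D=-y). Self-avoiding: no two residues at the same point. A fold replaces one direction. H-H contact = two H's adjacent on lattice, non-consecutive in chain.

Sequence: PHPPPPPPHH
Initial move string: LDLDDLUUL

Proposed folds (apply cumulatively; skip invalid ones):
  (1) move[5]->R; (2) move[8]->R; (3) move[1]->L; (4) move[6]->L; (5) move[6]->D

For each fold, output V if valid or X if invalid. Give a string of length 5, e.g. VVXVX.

Initial: LDLDDLUUL -> [(0, 0), (-1, 0), (-1, -1), (-2, -1), (-2, -2), (-2, -3), (-3, -3), (-3, -2), (-3, -1), (-4, -1)]
Fold 1: move[5]->R => LDLDDRUUL INVALID (collision), skipped
Fold 2: move[8]->R => LDLDDLUUR INVALID (collision), skipped
Fold 3: move[1]->L => LLLDDLUUL VALID
Fold 4: move[6]->L => LLLDDLLUL VALID
Fold 5: move[6]->D => LLLDDLDUL INVALID (collision), skipped

Answer: XXVVX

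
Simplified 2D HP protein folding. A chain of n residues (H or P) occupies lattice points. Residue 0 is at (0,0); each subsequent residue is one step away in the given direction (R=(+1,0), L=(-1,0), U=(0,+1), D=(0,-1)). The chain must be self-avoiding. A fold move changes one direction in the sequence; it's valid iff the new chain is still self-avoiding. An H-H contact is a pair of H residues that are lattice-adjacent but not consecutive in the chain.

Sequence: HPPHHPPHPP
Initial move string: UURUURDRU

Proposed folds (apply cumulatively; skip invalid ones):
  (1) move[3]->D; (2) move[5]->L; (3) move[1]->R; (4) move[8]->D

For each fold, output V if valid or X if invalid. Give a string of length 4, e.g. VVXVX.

Initial: UURUURDRU -> [(0, 0), (0, 1), (0, 2), (1, 2), (1, 3), (1, 4), (2, 4), (2, 3), (3, 3), (3, 4)]
Fold 1: move[3]->D => UURDURDRU INVALID (collision), skipped
Fold 2: move[5]->L => UURUULDRU INVALID (collision), skipped
Fold 3: move[1]->R => URRUURDRU VALID
Fold 4: move[8]->D => URRUURDRD VALID

Answer: XXVV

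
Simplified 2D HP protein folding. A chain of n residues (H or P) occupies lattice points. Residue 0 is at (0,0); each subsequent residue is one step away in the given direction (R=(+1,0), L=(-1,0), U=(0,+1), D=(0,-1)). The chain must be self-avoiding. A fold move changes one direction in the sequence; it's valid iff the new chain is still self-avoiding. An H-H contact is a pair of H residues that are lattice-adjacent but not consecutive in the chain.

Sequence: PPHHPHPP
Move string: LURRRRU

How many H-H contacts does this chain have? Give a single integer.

Positions: [(0, 0), (-1, 0), (-1, 1), (0, 1), (1, 1), (2, 1), (3, 1), (3, 2)]
No H-H contacts found.

Answer: 0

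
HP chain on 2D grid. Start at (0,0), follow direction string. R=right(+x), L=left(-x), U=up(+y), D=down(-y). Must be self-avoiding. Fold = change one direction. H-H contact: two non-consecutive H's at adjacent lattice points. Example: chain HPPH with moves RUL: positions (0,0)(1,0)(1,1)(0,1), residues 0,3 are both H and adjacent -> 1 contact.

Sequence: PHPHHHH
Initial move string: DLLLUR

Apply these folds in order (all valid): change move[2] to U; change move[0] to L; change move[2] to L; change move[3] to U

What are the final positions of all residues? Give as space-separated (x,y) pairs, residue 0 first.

Initial moves: DLLLUR
Fold: move[2]->U => DLULUR (positions: [(0, 0), (0, -1), (-1, -1), (-1, 0), (-2, 0), (-2, 1), (-1, 1)])
Fold: move[0]->L => LLULUR (positions: [(0, 0), (-1, 0), (-2, 0), (-2, 1), (-3, 1), (-3, 2), (-2, 2)])
Fold: move[2]->L => LLLLUR (positions: [(0, 0), (-1, 0), (-2, 0), (-3, 0), (-4, 0), (-4, 1), (-3, 1)])
Fold: move[3]->U => LLLUUR (positions: [(0, 0), (-1, 0), (-2, 0), (-3, 0), (-3, 1), (-3, 2), (-2, 2)])

Answer: (0,0) (-1,0) (-2,0) (-3,0) (-3,1) (-3,2) (-2,2)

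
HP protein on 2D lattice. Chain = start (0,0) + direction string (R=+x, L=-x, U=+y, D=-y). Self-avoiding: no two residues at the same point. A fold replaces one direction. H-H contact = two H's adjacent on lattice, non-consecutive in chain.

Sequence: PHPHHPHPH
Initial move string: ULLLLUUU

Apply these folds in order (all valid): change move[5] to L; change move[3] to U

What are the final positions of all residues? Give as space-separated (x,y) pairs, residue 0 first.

Answer: (0,0) (0,1) (-1,1) (-2,1) (-2,2) (-3,2) (-4,2) (-4,3) (-4,4)

Derivation:
Initial moves: ULLLLUUU
Fold: move[5]->L => ULLLLLUU (positions: [(0, 0), (0, 1), (-1, 1), (-2, 1), (-3, 1), (-4, 1), (-5, 1), (-5, 2), (-5, 3)])
Fold: move[3]->U => ULLULLUU (positions: [(0, 0), (0, 1), (-1, 1), (-2, 1), (-2, 2), (-3, 2), (-4, 2), (-4, 3), (-4, 4)])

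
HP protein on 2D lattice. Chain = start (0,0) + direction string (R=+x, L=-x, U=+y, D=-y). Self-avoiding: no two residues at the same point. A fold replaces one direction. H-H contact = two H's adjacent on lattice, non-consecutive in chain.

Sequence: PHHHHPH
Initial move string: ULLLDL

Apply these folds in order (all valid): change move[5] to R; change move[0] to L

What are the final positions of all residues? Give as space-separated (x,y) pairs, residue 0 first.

Initial moves: ULLLDL
Fold: move[5]->R => ULLLDR (positions: [(0, 0), (0, 1), (-1, 1), (-2, 1), (-3, 1), (-3, 0), (-2, 0)])
Fold: move[0]->L => LLLLDR (positions: [(0, 0), (-1, 0), (-2, 0), (-3, 0), (-4, 0), (-4, -1), (-3, -1)])

Answer: (0,0) (-1,0) (-2,0) (-3,0) (-4,0) (-4,-1) (-3,-1)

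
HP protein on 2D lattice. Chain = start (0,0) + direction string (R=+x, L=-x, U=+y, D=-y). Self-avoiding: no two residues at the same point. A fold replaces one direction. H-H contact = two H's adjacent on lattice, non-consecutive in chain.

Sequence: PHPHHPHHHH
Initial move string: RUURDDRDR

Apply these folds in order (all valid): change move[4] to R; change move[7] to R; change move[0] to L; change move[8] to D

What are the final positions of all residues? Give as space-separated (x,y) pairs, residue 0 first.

Initial moves: RUURDDRDR
Fold: move[4]->R => RUURRDRDR (positions: [(0, 0), (1, 0), (1, 1), (1, 2), (2, 2), (3, 2), (3, 1), (4, 1), (4, 0), (5, 0)])
Fold: move[7]->R => RUURRDRRR (positions: [(0, 0), (1, 0), (1, 1), (1, 2), (2, 2), (3, 2), (3, 1), (4, 1), (5, 1), (6, 1)])
Fold: move[0]->L => LUURRDRRR (positions: [(0, 0), (-1, 0), (-1, 1), (-1, 2), (0, 2), (1, 2), (1, 1), (2, 1), (3, 1), (4, 1)])
Fold: move[8]->D => LUURRDRRD (positions: [(0, 0), (-1, 0), (-1, 1), (-1, 2), (0, 2), (1, 2), (1, 1), (2, 1), (3, 1), (3, 0)])

Answer: (0,0) (-1,0) (-1,1) (-1,2) (0,2) (1,2) (1,1) (2,1) (3,1) (3,0)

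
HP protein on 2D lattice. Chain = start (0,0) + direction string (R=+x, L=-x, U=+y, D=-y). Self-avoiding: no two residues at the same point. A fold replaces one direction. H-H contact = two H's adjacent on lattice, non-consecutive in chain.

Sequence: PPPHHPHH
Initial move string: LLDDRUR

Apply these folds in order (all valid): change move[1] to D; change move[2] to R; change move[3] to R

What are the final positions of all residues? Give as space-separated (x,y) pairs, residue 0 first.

Answer: (0,0) (-1,0) (-1,-1) (0,-1) (1,-1) (2,-1) (2,0) (3,0)

Derivation:
Initial moves: LLDDRUR
Fold: move[1]->D => LDDDRUR (positions: [(0, 0), (-1, 0), (-1, -1), (-1, -2), (-1, -3), (0, -3), (0, -2), (1, -2)])
Fold: move[2]->R => LDRDRUR (positions: [(0, 0), (-1, 0), (-1, -1), (0, -1), (0, -2), (1, -2), (1, -1), (2, -1)])
Fold: move[3]->R => LDRRRUR (positions: [(0, 0), (-1, 0), (-1, -1), (0, -1), (1, -1), (2, -1), (2, 0), (3, 0)])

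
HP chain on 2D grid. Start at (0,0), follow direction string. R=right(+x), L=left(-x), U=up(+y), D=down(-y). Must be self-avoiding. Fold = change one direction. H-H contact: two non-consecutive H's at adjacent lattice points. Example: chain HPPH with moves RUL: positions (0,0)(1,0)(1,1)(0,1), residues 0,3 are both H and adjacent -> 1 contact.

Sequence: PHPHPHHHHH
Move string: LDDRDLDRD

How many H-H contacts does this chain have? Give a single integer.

Positions: [(0, 0), (-1, 0), (-1, -1), (-1, -2), (0, -2), (0, -3), (-1, -3), (-1, -4), (0, -4), (0, -5)]
H-H contact: residue 3 @(-1,-2) - residue 6 @(-1, -3)
H-H contact: residue 5 @(0,-3) - residue 8 @(0, -4)

Answer: 2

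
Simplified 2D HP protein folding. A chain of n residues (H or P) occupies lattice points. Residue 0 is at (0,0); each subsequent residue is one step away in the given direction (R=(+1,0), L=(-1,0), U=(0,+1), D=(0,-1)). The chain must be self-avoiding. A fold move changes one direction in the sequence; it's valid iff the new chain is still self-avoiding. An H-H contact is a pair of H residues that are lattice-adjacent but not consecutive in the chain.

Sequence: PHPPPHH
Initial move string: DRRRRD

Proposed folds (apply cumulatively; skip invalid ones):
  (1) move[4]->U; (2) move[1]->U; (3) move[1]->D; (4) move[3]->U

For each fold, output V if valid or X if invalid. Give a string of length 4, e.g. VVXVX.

Initial: DRRRRD -> [(0, 0), (0, -1), (1, -1), (2, -1), (3, -1), (4, -1), (4, -2)]
Fold 1: move[4]->U => DRRRUD INVALID (collision), skipped
Fold 2: move[1]->U => DURRRD INVALID (collision), skipped
Fold 3: move[1]->D => DDRRRD VALID
Fold 4: move[3]->U => DDRURD VALID

Answer: XXVV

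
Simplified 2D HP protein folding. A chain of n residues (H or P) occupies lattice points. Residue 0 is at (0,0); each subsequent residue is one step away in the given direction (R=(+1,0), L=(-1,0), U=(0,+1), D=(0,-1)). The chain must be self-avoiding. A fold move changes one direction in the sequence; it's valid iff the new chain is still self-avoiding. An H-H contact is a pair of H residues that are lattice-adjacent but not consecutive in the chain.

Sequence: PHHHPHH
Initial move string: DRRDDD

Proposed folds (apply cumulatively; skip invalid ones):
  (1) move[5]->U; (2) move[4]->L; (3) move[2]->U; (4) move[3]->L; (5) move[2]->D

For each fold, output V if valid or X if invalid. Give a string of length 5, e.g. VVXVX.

Initial: DRRDDD -> [(0, 0), (0, -1), (1, -1), (2, -1), (2, -2), (2, -3), (2, -4)]
Fold 1: move[5]->U => DRRDDU INVALID (collision), skipped
Fold 2: move[4]->L => DRRDLD VALID
Fold 3: move[2]->U => DRUDLD INVALID (collision), skipped
Fold 4: move[3]->L => DRRLLD INVALID (collision), skipped
Fold 5: move[2]->D => DRDDLD VALID

Answer: XVXXV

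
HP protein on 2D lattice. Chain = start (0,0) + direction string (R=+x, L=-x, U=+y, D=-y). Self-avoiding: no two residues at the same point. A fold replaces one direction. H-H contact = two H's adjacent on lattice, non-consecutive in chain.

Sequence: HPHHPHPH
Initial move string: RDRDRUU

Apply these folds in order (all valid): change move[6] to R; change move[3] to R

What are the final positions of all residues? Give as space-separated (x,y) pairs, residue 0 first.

Initial moves: RDRDRUU
Fold: move[6]->R => RDRDRUR (positions: [(0, 0), (1, 0), (1, -1), (2, -1), (2, -2), (3, -2), (3, -1), (4, -1)])
Fold: move[3]->R => RDRRRUR (positions: [(0, 0), (1, 0), (1, -1), (2, -1), (3, -1), (4, -1), (4, 0), (5, 0)])

Answer: (0,0) (1,0) (1,-1) (2,-1) (3,-1) (4,-1) (4,0) (5,0)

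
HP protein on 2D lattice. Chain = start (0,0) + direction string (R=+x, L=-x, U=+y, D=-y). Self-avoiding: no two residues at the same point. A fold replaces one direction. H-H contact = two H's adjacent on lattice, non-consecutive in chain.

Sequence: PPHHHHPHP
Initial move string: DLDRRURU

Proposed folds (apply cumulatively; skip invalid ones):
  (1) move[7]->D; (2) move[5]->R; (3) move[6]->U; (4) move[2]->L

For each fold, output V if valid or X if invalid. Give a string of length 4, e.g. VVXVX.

Initial: DLDRRURU -> [(0, 0), (0, -1), (-1, -1), (-1, -2), (0, -2), (1, -2), (1, -1), (2, -1), (2, 0)]
Fold 1: move[7]->D => DLDRRURD VALID
Fold 2: move[5]->R => DLDRRRRD VALID
Fold 3: move[6]->U => DLDRRRUD INVALID (collision), skipped
Fold 4: move[2]->L => DLLRRRRD INVALID (collision), skipped

Answer: VVXX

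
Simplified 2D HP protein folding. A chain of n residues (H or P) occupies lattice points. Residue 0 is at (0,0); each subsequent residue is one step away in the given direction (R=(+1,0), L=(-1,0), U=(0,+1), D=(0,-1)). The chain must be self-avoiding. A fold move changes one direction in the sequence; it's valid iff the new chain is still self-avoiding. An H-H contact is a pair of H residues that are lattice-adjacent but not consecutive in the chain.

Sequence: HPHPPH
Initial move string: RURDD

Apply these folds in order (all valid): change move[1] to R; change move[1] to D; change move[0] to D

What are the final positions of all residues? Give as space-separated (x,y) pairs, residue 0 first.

Initial moves: RURDD
Fold: move[1]->R => RRRDD (positions: [(0, 0), (1, 0), (2, 0), (3, 0), (3, -1), (3, -2)])
Fold: move[1]->D => RDRDD (positions: [(0, 0), (1, 0), (1, -1), (2, -1), (2, -2), (2, -3)])
Fold: move[0]->D => DDRDD (positions: [(0, 0), (0, -1), (0, -2), (1, -2), (1, -3), (1, -4)])

Answer: (0,0) (0,-1) (0,-2) (1,-2) (1,-3) (1,-4)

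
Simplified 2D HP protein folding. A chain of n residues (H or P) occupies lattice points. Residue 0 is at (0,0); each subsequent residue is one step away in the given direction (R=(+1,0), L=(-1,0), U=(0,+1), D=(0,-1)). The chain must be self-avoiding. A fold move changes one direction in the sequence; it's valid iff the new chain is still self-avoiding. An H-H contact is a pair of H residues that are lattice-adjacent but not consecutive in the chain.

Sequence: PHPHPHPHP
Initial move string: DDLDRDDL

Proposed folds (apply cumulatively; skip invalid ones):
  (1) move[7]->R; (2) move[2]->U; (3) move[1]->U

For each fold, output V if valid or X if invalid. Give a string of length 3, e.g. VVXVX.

Answer: VXX

Derivation:
Initial: DDLDRDDL -> [(0, 0), (0, -1), (0, -2), (-1, -2), (-1, -3), (0, -3), (0, -4), (0, -5), (-1, -5)]
Fold 1: move[7]->R => DDLDRDDR VALID
Fold 2: move[2]->U => DDUDRDDR INVALID (collision), skipped
Fold 3: move[1]->U => DULDRDDR INVALID (collision), skipped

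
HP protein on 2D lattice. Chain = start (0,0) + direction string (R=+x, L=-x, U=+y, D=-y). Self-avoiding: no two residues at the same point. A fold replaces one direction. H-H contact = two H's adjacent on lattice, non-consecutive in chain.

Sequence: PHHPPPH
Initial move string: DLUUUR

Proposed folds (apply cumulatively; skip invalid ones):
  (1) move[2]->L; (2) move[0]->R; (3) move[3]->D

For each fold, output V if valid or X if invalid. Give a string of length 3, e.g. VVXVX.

Answer: VXX

Derivation:
Initial: DLUUUR -> [(0, 0), (0, -1), (-1, -1), (-1, 0), (-1, 1), (-1, 2), (0, 2)]
Fold 1: move[2]->L => DLLUUR VALID
Fold 2: move[0]->R => RLLUUR INVALID (collision), skipped
Fold 3: move[3]->D => DLLDUR INVALID (collision), skipped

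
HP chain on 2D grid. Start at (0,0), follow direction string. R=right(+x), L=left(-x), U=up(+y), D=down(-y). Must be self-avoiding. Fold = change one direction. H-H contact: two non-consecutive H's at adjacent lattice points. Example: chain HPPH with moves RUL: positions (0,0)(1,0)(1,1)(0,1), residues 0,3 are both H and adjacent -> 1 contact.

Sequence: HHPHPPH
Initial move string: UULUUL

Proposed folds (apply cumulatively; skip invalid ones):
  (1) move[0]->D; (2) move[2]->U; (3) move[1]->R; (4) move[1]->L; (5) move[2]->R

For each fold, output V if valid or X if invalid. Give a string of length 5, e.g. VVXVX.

Initial: UULUUL -> [(0, 0), (0, 1), (0, 2), (-1, 2), (-1, 3), (-1, 4), (-2, 4)]
Fold 1: move[0]->D => DULUUL INVALID (collision), skipped
Fold 2: move[2]->U => UUUUUL VALID
Fold 3: move[1]->R => URUUUL VALID
Fold 4: move[1]->L => ULUUUL VALID
Fold 5: move[2]->R => ULRUUL INVALID (collision), skipped

Answer: XVVVX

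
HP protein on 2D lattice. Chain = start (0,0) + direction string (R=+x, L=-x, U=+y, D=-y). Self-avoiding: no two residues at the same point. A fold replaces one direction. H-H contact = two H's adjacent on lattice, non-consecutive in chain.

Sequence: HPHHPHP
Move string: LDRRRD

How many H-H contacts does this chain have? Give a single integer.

Answer: 1

Derivation:
Positions: [(0, 0), (-1, 0), (-1, -1), (0, -1), (1, -1), (2, -1), (2, -2)]
H-H contact: residue 0 @(0,0) - residue 3 @(0, -1)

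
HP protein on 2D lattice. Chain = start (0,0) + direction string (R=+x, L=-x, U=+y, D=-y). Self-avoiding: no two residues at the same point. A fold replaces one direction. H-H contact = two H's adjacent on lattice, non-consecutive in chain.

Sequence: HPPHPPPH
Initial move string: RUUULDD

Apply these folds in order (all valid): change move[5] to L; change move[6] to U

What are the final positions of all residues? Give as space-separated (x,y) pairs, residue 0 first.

Answer: (0,0) (1,0) (1,1) (1,2) (1,3) (0,3) (-1,3) (-1,4)

Derivation:
Initial moves: RUUULDD
Fold: move[5]->L => RUUULLD (positions: [(0, 0), (1, 0), (1, 1), (1, 2), (1, 3), (0, 3), (-1, 3), (-1, 2)])
Fold: move[6]->U => RUUULLU (positions: [(0, 0), (1, 0), (1, 1), (1, 2), (1, 3), (0, 3), (-1, 3), (-1, 4)])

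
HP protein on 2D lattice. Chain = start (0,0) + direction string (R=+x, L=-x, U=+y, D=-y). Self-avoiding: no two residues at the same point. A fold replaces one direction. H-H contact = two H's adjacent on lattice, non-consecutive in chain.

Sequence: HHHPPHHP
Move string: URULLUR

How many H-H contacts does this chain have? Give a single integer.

Answer: 0

Derivation:
Positions: [(0, 0), (0, 1), (1, 1), (1, 2), (0, 2), (-1, 2), (-1, 3), (0, 3)]
No H-H contacts found.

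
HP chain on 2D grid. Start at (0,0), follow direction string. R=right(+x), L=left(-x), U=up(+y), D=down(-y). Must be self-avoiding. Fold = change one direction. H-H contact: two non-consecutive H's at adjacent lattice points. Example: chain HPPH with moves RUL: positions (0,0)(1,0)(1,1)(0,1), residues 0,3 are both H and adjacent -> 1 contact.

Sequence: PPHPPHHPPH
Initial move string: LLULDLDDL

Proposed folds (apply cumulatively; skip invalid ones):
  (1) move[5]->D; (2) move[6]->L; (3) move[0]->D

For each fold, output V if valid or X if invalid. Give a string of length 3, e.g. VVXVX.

Initial: LLULDLDDL -> [(0, 0), (-1, 0), (-2, 0), (-2, 1), (-3, 1), (-3, 0), (-4, 0), (-4, -1), (-4, -2), (-5, -2)]
Fold 1: move[5]->D => LLULDDDDL VALID
Fold 2: move[6]->L => LLULDDLDL VALID
Fold 3: move[0]->D => DLULDDLDL VALID

Answer: VVV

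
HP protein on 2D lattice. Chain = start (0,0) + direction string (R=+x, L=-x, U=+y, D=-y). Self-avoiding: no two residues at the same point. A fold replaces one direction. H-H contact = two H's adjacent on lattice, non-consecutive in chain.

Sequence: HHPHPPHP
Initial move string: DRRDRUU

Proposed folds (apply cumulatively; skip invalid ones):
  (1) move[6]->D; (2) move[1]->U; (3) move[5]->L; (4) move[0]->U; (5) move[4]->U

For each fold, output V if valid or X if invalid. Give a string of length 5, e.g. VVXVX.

Initial: DRRDRUU -> [(0, 0), (0, -1), (1, -1), (2, -1), (2, -2), (3, -2), (3, -1), (3, 0)]
Fold 1: move[6]->D => DRRDRUD INVALID (collision), skipped
Fold 2: move[1]->U => DURDRUU INVALID (collision), skipped
Fold 3: move[5]->L => DRRDRLU INVALID (collision), skipped
Fold 4: move[0]->U => URRDRUU VALID
Fold 5: move[4]->U => URRDUUU INVALID (collision), skipped

Answer: XXXVX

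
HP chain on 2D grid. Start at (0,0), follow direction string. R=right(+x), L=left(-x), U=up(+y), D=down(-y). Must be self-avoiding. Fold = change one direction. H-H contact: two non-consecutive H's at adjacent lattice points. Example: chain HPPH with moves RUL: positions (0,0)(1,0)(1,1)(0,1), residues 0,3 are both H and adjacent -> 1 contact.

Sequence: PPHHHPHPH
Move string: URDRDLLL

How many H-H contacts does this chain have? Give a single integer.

Positions: [(0, 0), (0, 1), (1, 1), (1, 0), (2, 0), (2, -1), (1, -1), (0, -1), (-1, -1)]
H-H contact: residue 3 @(1,0) - residue 6 @(1, -1)

Answer: 1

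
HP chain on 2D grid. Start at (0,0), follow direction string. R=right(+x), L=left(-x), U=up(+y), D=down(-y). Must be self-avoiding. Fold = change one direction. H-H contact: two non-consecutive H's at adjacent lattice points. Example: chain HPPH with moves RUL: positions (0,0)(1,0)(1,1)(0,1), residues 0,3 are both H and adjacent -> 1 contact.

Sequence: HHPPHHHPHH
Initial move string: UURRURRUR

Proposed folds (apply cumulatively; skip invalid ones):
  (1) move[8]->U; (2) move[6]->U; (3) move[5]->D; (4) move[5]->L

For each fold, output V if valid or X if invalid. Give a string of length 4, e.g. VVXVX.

Answer: VVXV

Derivation:
Initial: UURRURRUR -> [(0, 0), (0, 1), (0, 2), (1, 2), (2, 2), (2, 3), (3, 3), (4, 3), (4, 4), (5, 4)]
Fold 1: move[8]->U => UURRURRUU VALID
Fold 2: move[6]->U => UURRURUUU VALID
Fold 3: move[5]->D => UURRUDUUU INVALID (collision), skipped
Fold 4: move[5]->L => UURRULUUU VALID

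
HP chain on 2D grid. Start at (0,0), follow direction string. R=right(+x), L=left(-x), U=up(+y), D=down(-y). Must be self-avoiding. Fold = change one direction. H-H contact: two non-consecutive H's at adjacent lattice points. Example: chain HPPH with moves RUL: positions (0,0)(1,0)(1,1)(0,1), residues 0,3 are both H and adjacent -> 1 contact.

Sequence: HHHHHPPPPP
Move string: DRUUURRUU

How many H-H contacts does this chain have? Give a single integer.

Answer: 1

Derivation:
Positions: [(0, 0), (0, -1), (1, -1), (1, 0), (1, 1), (1, 2), (2, 2), (3, 2), (3, 3), (3, 4)]
H-H contact: residue 0 @(0,0) - residue 3 @(1, 0)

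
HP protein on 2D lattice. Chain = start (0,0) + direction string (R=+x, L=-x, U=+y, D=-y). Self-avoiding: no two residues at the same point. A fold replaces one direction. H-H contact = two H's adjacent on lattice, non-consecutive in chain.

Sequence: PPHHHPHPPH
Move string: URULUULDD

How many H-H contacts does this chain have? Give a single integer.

Positions: [(0, 0), (0, 1), (1, 1), (1, 2), (0, 2), (0, 3), (0, 4), (-1, 4), (-1, 3), (-1, 2)]
H-H contact: residue 4 @(0,2) - residue 9 @(-1, 2)

Answer: 1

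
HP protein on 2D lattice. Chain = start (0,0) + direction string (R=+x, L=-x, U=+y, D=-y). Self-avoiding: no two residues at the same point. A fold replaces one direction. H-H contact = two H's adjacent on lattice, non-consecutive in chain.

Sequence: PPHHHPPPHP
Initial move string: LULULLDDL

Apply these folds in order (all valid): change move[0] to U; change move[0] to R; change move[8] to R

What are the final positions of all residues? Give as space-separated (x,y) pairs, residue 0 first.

Answer: (0,0) (1,0) (1,1) (0,1) (0,2) (-1,2) (-2,2) (-2,1) (-2,0) (-1,0)

Derivation:
Initial moves: LULULLDDL
Fold: move[0]->U => UULULLDDL (positions: [(0, 0), (0, 1), (0, 2), (-1, 2), (-1, 3), (-2, 3), (-3, 3), (-3, 2), (-3, 1), (-4, 1)])
Fold: move[0]->R => RULULLDDL (positions: [(0, 0), (1, 0), (1, 1), (0, 1), (0, 2), (-1, 2), (-2, 2), (-2, 1), (-2, 0), (-3, 0)])
Fold: move[8]->R => RULULLDDR (positions: [(0, 0), (1, 0), (1, 1), (0, 1), (0, 2), (-1, 2), (-2, 2), (-2, 1), (-2, 0), (-1, 0)])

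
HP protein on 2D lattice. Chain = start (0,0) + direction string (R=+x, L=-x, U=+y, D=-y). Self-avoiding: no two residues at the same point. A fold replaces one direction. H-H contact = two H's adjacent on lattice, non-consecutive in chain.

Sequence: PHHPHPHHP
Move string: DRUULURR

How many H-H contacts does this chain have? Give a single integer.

Positions: [(0, 0), (0, -1), (1, -1), (1, 0), (1, 1), (0, 1), (0, 2), (1, 2), (2, 2)]
H-H contact: residue 4 @(1,1) - residue 7 @(1, 2)

Answer: 1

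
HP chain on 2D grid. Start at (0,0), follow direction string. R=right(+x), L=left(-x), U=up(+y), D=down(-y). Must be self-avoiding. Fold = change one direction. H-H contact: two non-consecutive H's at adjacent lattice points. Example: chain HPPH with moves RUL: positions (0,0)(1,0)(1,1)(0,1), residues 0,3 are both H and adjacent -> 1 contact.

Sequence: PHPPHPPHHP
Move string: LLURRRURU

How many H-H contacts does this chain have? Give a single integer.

Answer: 1

Derivation:
Positions: [(0, 0), (-1, 0), (-2, 0), (-2, 1), (-1, 1), (0, 1), (1, 1), (1, 2), (2, 2), (2, 3)]
H-H contact: residue 1 @(-1,0) - residue 4 @(-1, 1)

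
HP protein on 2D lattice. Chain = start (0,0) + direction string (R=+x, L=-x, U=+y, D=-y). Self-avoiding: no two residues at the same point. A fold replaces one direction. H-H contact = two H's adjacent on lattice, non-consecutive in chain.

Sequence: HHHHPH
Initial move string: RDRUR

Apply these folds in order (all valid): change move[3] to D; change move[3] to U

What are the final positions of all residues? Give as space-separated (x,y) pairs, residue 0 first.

Answer: (0,0) (1,0) (1,-1) (2,-1) (2,0) (3,0)

Derivation:
Initial moves: RDRUR
Fold: move[3]->D => RDRDR (positions: [(0, 0), (1, 0), (1, -1), (2, -1), (2, -2), (3, -2)])
Fold: move[3]->U => RDRUR (positions: [(0, 0), (1, 0), (1, -1), (2, -1), (2, 0), (3, 0)])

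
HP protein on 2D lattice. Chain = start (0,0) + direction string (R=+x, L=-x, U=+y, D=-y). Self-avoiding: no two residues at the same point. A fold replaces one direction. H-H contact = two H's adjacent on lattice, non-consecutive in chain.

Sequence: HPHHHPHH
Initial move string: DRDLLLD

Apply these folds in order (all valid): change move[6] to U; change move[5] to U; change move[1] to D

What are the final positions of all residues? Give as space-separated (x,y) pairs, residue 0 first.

Answer: (0,0) (0,-1) (0,-2) (0,-3) (-1,-3) (-2,-3) (-2,-2) (-2,-1)

Derivation:
Initial moves: DRDLLLD
Fold: move[6]->U => DRDLLLU (positions: [(0, 0), (0, -1), (1, -1), (1, -2), (0, -2), (-1, -2), (-2, -2), (-2, -1)])
Fold: move[5]->U => DRDLLUU (positions: [(0, 0), (0, -1), (1, -1), (1, -2), (0, -2), (-1, -2), (-1, -1), (-1, 0)])
Fold: move[1]->D => DDDLLUU (positions: [(0, 0), (0, -1), (0, -2), (0, -3), (-1, -3), (-2, -3), (-2, -2), (-2, -1)])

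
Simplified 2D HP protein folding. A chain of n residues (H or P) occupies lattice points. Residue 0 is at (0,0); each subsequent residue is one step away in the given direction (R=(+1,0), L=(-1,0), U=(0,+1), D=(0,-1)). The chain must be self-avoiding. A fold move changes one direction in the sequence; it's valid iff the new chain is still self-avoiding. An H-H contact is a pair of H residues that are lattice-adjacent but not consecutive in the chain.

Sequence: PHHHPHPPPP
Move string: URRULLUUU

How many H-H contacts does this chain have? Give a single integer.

Positions: [(0, 0), (0, 1), (1, 1), (2, 1), (2, 2), (1, 2), (0, 2), (0, 3), (0, 4), (0, 5)]
H-H contact: residue 2 @(1,1) - residue 5 @(1, 2)

Answer: 1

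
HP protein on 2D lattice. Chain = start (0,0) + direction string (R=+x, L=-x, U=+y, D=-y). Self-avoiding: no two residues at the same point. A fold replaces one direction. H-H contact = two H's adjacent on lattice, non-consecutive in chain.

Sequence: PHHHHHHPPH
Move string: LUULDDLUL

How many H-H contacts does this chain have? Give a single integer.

Positions: [(0, 0), (-1, 0), (-1, 1), (-1, 2), (-2, 2), (-2, 1), (-2, 0), (-3, 0), (-3, 1), (-4, 1)]
H-H contact: residue 1 @(-1,0) - residue 6 @(-2, 0)
H-H contact: residue 2 @(-1,1) - residue 5 @(-2, 1)

Answer: 2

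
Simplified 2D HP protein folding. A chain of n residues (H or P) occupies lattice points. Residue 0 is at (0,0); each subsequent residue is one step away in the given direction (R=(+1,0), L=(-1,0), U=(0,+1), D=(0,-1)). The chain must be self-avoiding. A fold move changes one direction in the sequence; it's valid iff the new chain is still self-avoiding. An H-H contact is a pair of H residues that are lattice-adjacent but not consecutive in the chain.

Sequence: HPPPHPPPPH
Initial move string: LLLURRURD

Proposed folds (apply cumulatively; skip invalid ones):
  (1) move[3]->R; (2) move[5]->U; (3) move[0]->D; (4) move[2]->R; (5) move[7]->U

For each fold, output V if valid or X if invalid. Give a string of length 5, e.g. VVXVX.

Initial: LLLURRURD -> [(0, 0), (-1, 0), (-2, 0), (-3, 0), (-3, 1), (-2, 1), (-1, 1), (-1, 2), (0, 2), (0, 1)]
Fold 1: move[3]->R => LLLRRRURD INVALID (collision), skipped
Fold 2: move[5]->U => LLLURUURD VALID
Fold 3: move[0]->D => DLLURUURD VALID
Fold 4: move[2]->R => DLRURUURD INVALID (collision), skipped
Fold 5: move[7]->U => DLLURUUUD INVALID (collision), skipped

Answer: XVVXX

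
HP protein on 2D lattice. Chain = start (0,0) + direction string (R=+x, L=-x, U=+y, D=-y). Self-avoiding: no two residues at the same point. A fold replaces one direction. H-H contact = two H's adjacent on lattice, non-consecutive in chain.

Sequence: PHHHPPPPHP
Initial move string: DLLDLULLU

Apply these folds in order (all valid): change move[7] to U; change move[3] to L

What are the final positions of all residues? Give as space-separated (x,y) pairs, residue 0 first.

Initial moves: DLLDLULLU
Fold: move[7]->U => DLLDLULUU (positions: [(0, 0), (0, -1), (-1, -1), (-2, -1), (-2, -2), (-3, -2), (-3, -1), (-4, -1), (-4, 0), (-4, 1)])
Fold: move[3]->L => DLLLLULUU (positions: [(0, 0), (0, -1), (-1, -1), (-2, -1), (-3, -1), (-4, -1), (-4, 0), (-5, 0), (-5, 1), (-5, 2)])

Answer: (0,0) (0,-1) (-1,-1) (-2,-1) (-3,-1) (-4,-1) (-4,0) (-5,0) (-5,1) (-5,2)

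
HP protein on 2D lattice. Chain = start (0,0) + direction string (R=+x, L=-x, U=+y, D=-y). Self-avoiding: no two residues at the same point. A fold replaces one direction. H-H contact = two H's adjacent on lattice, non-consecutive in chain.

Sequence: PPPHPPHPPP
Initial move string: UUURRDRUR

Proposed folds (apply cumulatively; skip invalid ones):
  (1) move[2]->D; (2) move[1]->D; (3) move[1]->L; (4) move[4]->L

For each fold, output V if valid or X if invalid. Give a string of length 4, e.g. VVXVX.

Answer: XXVX

Derivation:
Initial: UUURRDRUR -> [(0, 0), (0, 1), (0, 2), (0, 3), (1, 3), (2, 3), (2, 2), (3, 2), (3, 3), (4, 3)]
Fold 1: move[2]->D => UUDRRDRUR INVALID (collision), skipped
Fold 2: move[1]->D => UDURRDRUR INVALID (collision), skipped
Fold 3: move[1]->L => ULURRDRUR VALID
Fold 4: move[4]->L => ULURLDRUR INVALID (collision), skipped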